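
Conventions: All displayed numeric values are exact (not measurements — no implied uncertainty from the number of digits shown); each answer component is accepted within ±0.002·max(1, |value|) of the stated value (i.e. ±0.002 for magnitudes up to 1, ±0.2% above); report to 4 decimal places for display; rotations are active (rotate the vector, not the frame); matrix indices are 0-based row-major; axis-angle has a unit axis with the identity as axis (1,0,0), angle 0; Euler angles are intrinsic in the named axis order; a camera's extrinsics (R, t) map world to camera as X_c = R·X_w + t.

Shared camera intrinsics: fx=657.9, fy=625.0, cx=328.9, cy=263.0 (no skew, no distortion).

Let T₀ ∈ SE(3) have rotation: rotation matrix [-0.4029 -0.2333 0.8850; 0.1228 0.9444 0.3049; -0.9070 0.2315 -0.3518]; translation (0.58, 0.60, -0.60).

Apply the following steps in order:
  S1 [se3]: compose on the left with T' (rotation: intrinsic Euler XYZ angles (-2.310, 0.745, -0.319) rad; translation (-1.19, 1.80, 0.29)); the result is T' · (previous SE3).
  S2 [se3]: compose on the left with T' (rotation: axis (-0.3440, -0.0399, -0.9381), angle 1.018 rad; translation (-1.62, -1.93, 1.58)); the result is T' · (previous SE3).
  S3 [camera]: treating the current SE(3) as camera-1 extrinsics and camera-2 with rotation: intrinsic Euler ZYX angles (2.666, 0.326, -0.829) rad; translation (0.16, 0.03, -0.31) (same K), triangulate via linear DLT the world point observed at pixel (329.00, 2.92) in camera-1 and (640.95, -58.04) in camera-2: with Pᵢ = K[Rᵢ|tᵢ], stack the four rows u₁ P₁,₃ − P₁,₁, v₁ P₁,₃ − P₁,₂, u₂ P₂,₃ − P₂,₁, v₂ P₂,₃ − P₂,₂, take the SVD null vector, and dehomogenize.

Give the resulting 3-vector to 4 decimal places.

result = (-1.6148, -0.8421, 1.4715)

after S1 (compose_se3): R=[-0.8678 0.2118 0.4495; -0.4840 -0.5651 -0.6681; 0.1125 -0.7974 0.5929], t=(-1.0536, 0.8426, 0.6380)
after S2 (compose_se3): R=[-0.8806 -0.4268 -0.2058; 0.4676 -0.7125 -0.5232; 0.0767 -0.5569 0.8270], t=(-1.4782, -0.4545, 1.7527)
after S3 (triangulate): (-1.6148, -0.8421, 1.4715)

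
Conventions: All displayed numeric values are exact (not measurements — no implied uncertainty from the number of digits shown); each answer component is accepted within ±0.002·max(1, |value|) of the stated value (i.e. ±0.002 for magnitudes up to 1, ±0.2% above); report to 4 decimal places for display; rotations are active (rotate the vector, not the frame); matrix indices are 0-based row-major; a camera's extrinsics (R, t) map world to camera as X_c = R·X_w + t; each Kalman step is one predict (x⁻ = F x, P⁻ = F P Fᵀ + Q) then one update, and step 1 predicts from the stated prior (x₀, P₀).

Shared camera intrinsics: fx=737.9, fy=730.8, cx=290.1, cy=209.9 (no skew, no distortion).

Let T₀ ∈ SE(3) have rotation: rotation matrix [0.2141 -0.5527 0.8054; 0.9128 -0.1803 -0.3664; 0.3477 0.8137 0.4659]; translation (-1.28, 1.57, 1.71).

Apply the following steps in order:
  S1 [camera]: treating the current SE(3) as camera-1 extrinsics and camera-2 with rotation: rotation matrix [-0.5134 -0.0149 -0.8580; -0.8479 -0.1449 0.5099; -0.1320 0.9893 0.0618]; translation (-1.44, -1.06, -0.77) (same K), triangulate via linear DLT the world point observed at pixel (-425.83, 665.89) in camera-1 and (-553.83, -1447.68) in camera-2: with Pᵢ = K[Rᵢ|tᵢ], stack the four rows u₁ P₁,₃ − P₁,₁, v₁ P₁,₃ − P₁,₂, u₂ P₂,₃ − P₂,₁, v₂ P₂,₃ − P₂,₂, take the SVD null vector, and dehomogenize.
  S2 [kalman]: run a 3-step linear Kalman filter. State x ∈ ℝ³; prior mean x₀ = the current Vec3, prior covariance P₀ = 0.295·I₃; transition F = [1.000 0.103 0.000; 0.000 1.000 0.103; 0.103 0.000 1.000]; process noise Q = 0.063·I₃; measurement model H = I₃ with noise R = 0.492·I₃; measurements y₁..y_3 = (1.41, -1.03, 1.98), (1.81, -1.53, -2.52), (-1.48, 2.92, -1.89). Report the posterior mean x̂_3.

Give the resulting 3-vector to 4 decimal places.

result = (0.2912, 0.6705, -0.9454)

after S1 (triangulate): (0.2712, 1.7155, -0.7434)
after S2 (kf_track): (0.2912, 0.6705, -0.9454)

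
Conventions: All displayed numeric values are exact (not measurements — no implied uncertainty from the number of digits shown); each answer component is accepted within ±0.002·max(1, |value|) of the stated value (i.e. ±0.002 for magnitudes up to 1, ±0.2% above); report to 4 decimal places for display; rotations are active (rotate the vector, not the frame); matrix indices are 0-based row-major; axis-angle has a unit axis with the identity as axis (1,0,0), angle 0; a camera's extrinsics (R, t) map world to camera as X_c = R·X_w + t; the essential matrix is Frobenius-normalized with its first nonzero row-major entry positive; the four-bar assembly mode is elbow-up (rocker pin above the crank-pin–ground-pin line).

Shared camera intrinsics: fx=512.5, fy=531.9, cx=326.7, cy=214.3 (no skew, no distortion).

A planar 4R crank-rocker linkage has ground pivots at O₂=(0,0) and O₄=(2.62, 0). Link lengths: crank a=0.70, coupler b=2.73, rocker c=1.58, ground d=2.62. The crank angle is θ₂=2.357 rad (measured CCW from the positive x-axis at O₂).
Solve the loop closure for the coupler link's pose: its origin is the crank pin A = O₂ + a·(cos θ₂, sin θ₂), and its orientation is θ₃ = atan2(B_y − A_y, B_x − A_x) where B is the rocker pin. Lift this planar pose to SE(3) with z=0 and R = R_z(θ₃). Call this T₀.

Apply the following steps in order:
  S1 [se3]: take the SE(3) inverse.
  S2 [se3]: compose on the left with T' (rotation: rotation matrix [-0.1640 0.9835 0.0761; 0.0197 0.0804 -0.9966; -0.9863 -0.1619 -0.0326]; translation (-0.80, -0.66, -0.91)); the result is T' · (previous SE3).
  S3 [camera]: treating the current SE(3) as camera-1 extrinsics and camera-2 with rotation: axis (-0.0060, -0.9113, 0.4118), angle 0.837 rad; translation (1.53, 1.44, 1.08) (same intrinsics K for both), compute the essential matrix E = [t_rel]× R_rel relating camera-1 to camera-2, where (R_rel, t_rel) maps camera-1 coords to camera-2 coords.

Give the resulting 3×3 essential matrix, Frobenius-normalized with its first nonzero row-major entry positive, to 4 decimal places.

source (fourbar_fk): coupler pose = R=[0.9333 -0.3590 0.0000; 0.3590 0.9333 0.0000; 0.0000 0.0000 1.0000], t=(-0.4954, 0.4946, 0.0000)
after S1 (invert_se3): R=[0.9333 0.3590 0.0000; -0.3590 0.9333 0.0000; 0.0000 0.0000 1.0000], t=(0.2848, -0.6394, 0.0000)
after S2 (compose_se3): R=[-0.5061 0.8591 0.0761; -0.0105 0.0821 -0.9966; -0.8624 -0.5052 -0.0326], t=(-1.4756, -0.7058, -1.0874)
after S3 (essential): [0.1053 0.4260 0.5111; -0.2333 -0.0133 -0.2077; -0.5522 0.3664 -0.0962]

matrix = [0.1053 0.4260 0.5111; -0.2333 -0.0133 -0.2077; -0.5522 0.3664 -0.0962]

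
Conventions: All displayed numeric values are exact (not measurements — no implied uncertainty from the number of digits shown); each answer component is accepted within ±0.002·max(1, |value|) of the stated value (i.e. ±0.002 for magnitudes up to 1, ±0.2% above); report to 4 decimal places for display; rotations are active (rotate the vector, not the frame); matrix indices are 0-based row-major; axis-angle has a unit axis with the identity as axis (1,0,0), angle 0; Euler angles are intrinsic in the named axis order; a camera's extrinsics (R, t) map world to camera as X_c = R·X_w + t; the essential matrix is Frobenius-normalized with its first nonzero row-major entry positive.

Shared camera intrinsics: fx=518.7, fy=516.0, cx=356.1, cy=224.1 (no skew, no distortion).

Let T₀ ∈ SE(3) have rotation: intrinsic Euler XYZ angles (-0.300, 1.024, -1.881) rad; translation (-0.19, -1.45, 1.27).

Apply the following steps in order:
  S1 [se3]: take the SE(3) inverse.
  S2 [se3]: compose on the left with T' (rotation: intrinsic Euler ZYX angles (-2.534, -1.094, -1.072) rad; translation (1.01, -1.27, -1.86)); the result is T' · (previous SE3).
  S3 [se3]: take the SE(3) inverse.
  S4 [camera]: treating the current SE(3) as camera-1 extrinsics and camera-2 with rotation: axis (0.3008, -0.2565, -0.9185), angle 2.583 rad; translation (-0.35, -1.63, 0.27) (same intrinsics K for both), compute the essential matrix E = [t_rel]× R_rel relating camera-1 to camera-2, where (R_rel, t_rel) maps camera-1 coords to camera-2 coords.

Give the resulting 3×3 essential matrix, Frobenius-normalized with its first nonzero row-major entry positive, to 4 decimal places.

after S1 (invert_se3): R=[-0.1587 -0.8327 0.5305; 0.4951 -0.5320 -0.6869; 0.8542 0.1537 0.4967], t=(-1.9113, 0.1950, -0.2457)
after S2 (compose_se3): R=[0.6042 0.6399 0.4749; -0.7820 0.5906 0.1991; -0.1530 -0.4917 0.8572], t=(1.4496, -0.8151, -3.6907)
after S3 (invert_se3): R=[0.6042 -0.7820 -0.1530; 0.6399 0.5906 -0.4917; 0.4749 0.1991 0.8572], t=(-2.0780, -2.2608, 2.6377)
after S4 (essential): [0.4442 -0.3973 -0.3614; 0.4000 -0.0165 0.3583; -0.2501 -0.0758 -0.3966]

matrix = [0.4442 -0.3973 -0.3614; 0.4000 -0.0165 0.3583; -0.2501 -0.0758 -0.3966]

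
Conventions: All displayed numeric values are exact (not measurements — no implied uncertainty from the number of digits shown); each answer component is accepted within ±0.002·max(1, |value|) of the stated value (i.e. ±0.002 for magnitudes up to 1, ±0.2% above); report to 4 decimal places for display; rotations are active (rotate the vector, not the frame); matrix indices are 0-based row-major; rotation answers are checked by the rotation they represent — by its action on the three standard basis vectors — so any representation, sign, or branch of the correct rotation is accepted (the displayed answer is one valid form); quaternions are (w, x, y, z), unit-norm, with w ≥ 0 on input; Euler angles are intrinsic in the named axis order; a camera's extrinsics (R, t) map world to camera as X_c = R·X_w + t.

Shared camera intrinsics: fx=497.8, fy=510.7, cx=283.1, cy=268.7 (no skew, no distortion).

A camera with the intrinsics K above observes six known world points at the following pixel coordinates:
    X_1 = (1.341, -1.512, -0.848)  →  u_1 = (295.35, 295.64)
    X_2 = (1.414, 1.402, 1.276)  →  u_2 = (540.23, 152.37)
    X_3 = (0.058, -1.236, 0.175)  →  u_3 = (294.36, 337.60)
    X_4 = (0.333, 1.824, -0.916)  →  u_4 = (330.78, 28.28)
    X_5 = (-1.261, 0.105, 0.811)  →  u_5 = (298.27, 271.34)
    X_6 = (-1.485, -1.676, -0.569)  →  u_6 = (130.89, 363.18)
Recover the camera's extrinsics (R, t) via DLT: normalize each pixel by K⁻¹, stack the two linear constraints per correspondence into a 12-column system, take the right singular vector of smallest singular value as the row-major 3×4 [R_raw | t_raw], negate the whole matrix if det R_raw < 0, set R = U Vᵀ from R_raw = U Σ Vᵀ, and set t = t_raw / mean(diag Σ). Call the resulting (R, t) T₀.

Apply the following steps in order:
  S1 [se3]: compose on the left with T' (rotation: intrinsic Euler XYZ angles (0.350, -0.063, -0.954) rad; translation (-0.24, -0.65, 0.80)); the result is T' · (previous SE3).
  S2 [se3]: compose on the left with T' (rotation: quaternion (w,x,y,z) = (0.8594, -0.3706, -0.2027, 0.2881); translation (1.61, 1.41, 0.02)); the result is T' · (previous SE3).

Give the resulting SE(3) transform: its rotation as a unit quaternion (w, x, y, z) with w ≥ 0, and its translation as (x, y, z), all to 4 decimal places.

rotation (quat) = (0.0797, -0.7645, -0.0508, -0.6377), translation = (-0.9812, 2.1861, 5.6365)

source (pnp_recover): camera pose = R=[0.6556 0.3090 0.6890; -0.0955 -0.8712 0.4816; 0.7490 -0.3815 -0.5417], t=(0.3500, -0.4000, 5.1803)
after S1 (compose_se3): R=[0.2536 -0.5068 0.8239; -0.8171 -0.5681 -0.0980; 0.5177 -0.6483 -0.5582], t=(-0.6898, -2.9057, 5.4720)
after S2 (compose_se3): R=[0.1816 0.1792 0.9669; -0.0240 -0.9821 0.1866; 0.9831 -0.0571 -0.1740], t=(-0.9812, 2.1861, 5.6365)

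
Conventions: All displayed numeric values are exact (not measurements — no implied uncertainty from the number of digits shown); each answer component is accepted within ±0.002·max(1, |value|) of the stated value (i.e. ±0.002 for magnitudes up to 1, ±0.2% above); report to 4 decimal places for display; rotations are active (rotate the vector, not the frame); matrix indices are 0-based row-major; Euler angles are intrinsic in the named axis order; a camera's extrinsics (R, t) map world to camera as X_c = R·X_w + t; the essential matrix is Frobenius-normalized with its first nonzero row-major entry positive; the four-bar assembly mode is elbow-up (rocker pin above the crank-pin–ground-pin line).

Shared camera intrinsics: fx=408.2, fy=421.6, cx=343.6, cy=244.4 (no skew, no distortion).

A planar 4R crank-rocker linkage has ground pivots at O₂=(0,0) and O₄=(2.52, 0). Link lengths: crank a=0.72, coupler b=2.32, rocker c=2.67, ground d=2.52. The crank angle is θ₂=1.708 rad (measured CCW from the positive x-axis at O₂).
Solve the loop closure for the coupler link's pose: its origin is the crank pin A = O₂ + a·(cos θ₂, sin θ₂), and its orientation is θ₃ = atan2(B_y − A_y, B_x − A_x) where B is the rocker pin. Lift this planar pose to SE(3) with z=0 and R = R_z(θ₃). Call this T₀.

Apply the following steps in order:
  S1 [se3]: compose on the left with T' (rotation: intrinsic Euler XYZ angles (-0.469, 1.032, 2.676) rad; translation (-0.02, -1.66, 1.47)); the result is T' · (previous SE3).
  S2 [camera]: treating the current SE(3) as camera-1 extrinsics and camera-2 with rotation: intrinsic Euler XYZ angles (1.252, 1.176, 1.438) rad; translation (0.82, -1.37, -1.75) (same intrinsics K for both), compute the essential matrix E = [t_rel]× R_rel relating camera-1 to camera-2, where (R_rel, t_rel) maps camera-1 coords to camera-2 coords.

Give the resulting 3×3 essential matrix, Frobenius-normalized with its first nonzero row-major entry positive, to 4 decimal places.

matrix = [0.4513 -0.4963 -0.0558; 0.4146 0.3204 0.4748; 0.1405 -0.1631 -0.0232]

source (fourbar_fk): coupler pose = R=[0.6657 -0.7462 0.0000; 0.7462 0.6657 0.0000; 0.0000 0.0000 1.0000], t=(-0.0985, 0.7132, 0.0000)
after S1 (compose_se3): R=[-0.4771 0.1888 0.8583; 0.0326 -0.9722 0.2319; 0.8782 0.1386 0.4577], t=(-0.1391, -2.1778, 1.9558)
after S2 (essential): [0.4513 -0.4963 -0.0558; 0.4146 0.3204 0.4748; 0.1405 -0.1631 -0.0232]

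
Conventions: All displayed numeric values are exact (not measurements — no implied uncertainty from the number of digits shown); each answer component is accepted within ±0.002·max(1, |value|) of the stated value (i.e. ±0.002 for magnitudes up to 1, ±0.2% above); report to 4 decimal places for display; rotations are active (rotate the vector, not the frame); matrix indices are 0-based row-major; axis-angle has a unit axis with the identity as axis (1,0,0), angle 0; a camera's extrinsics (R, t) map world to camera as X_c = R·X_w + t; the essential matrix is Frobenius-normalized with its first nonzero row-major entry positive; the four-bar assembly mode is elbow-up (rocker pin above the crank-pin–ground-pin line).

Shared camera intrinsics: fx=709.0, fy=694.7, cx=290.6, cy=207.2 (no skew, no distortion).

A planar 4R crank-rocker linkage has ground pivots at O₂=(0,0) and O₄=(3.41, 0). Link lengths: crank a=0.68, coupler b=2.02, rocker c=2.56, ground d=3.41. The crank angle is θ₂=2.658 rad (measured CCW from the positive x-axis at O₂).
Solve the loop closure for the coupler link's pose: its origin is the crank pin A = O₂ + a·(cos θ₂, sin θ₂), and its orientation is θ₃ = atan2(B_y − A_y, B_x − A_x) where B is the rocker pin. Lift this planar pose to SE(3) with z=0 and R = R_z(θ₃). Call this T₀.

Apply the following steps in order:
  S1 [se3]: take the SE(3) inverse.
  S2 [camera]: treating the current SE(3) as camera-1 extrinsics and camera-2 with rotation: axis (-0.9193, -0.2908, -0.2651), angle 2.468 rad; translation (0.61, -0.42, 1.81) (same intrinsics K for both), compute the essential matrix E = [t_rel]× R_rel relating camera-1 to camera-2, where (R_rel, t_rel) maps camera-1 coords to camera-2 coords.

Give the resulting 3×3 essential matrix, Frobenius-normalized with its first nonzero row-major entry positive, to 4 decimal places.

source (fourbar_fk): coupler pose = R=[0.8836 -0.4683 0.0000; 0.4683 0.8836 0.0000; 0.0000 0.0000 1.0000], t=(-0.6020, 0.3162, 0.0000)
after S1 (invert_se3): R=[0.8836 0.4683 0.0000; -0.4683 0.8836 0.0000; 0.0000 0.0000 1.0000], t=(0.3839, -0.5613, 0.0000)
after S2 (essential): [0.1108 -0.6540 0.1775; -0.4914 -0.2468 -0.2585; -0.3366 0.0364 -0.2116]

matrix = [0.1108 -0.6540 0.1775; -0.4914 -0.2468 -0.2585; -0.3366 0.0364 -0.2116]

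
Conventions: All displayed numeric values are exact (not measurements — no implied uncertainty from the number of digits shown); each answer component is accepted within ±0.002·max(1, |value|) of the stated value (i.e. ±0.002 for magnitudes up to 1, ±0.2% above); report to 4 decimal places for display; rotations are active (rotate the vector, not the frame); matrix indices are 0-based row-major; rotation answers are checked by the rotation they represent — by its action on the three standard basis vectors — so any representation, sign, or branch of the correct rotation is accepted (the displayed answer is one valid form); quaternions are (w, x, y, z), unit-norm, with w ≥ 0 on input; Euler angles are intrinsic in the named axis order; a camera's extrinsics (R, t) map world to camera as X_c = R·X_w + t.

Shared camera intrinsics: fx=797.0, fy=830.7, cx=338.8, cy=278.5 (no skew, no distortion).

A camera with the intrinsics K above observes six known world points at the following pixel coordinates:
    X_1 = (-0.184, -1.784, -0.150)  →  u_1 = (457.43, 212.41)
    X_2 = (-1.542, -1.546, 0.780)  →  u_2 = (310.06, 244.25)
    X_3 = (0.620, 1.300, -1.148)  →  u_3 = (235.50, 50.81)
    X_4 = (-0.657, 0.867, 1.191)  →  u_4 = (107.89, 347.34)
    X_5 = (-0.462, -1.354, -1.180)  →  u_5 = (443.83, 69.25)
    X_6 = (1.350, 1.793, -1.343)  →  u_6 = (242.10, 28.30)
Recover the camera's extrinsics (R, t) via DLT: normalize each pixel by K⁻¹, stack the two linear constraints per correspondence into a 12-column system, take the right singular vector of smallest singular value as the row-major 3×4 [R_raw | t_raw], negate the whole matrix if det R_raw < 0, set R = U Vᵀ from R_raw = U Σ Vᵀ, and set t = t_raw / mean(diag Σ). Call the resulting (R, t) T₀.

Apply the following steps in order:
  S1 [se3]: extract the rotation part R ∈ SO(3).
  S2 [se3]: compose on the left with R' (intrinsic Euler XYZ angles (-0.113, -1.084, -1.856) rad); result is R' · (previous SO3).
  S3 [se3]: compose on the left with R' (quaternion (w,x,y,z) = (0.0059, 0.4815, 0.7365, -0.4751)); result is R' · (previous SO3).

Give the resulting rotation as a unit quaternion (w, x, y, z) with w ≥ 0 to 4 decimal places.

rotation (quat) = (0.1569, -0.1747, -0.9068, 0.3501)

source (pnp_recover): camera pose = R=[0.6055 -0.7366 -0.3011; 0.4542 0.0092 0.8909; -0.6535 -0.6762 0.3402], t=(-0.2500, -0.3001, 5.4305)
after S1 (rot_of_se3): [0.6055 -0.7366 -0.3011; 0.4542 0.0092 0.8909; -0.6535 -0.6762 0.3402]
after S2 (compose_so3): [0.7017 0.6988 0.1389; -0.7124 0.6857 0.1497; 0.0093 -0.2040 0.9789]
after S3 (compose_so3): [-0.8897 0.2070 -0.4069; 0.4267 0.6938 -0.5802; 0.1622 -0.6898 -0.7056]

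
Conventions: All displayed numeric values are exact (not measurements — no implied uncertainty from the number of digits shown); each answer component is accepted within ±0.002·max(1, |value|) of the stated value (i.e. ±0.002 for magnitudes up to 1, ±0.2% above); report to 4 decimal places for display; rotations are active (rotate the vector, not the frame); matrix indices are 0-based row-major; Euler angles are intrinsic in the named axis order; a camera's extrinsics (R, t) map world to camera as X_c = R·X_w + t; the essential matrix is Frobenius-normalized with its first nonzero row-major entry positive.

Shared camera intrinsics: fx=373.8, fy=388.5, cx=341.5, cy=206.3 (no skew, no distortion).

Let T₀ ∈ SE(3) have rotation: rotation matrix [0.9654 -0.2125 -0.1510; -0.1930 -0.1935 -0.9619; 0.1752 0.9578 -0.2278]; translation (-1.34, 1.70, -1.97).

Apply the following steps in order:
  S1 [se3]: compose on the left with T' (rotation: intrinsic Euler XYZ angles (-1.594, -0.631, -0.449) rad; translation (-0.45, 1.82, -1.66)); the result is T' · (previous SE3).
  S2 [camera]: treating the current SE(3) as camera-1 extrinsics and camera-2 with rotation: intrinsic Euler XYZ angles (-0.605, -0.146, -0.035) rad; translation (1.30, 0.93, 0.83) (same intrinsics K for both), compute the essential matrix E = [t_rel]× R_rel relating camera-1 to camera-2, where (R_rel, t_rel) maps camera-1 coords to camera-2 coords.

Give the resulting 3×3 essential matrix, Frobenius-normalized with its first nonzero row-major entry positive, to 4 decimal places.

after S1 (compose_se3): R=[0.5312 -0.7875 -0.3126; 0.6187 0.6126 -0.4918; 0.5787 0.0679 0.8127], t=(0.3333, -0.0960, -3.7292)
after S2 (essential): [0.4519 -0.3897 0.0634; 0.1337 0.5480 -0.0680; -0.5268 -0.1986 0.0115]

matrix = [0.4519 -0.3897 0.0634; 0.1337 0.5480 -0.0680; -0.5268 -0.1986 0.0115]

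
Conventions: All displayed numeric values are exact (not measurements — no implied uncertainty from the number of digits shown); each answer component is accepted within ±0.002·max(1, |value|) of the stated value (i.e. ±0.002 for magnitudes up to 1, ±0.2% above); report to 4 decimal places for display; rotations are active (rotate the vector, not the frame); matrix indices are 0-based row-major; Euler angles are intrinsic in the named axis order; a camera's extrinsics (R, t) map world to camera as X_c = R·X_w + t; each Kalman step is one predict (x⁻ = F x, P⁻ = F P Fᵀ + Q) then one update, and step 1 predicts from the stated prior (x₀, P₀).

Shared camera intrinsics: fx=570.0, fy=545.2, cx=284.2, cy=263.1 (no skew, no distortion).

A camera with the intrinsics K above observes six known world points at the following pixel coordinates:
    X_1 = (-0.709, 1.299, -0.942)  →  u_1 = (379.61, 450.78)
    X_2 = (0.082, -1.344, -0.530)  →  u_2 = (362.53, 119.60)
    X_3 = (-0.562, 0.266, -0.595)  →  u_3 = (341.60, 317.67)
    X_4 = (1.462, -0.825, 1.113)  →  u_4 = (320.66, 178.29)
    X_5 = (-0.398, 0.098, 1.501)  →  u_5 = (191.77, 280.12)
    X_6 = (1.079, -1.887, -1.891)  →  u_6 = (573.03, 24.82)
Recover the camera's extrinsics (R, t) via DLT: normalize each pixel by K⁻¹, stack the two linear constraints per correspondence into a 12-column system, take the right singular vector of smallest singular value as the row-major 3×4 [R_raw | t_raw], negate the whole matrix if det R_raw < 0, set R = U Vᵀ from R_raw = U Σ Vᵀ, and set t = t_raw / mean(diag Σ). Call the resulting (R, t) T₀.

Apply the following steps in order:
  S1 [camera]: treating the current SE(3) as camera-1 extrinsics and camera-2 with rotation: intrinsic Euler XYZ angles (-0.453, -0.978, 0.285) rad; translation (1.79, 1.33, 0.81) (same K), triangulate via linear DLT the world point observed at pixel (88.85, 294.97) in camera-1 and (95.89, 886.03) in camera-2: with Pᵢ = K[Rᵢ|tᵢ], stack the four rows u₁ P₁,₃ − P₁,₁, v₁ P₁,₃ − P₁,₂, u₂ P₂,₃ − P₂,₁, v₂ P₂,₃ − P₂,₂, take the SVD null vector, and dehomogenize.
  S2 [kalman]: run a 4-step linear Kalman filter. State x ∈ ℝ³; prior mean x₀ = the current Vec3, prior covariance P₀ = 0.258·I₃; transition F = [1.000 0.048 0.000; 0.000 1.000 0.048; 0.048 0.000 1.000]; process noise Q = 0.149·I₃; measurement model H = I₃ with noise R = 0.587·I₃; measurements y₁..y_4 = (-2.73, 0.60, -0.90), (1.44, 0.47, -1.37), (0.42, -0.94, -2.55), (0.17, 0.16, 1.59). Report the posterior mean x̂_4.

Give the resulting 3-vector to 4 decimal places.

source (pnp_recover): camera pose = R=[0.6732 0.1169 -0.7301; -0.2048 0.9783 -0.0321; 0.7105 0.1711 0.6826], t=(0.3700, 0.0600, 5.3002)
after S1 (triangulate): (-1.6686, -0.0698, 1.2990)
after S2 (kf_track): (-0.0762, -0.0483, -0.1297)

result = (-0.0762, -0.0483, -0.1297)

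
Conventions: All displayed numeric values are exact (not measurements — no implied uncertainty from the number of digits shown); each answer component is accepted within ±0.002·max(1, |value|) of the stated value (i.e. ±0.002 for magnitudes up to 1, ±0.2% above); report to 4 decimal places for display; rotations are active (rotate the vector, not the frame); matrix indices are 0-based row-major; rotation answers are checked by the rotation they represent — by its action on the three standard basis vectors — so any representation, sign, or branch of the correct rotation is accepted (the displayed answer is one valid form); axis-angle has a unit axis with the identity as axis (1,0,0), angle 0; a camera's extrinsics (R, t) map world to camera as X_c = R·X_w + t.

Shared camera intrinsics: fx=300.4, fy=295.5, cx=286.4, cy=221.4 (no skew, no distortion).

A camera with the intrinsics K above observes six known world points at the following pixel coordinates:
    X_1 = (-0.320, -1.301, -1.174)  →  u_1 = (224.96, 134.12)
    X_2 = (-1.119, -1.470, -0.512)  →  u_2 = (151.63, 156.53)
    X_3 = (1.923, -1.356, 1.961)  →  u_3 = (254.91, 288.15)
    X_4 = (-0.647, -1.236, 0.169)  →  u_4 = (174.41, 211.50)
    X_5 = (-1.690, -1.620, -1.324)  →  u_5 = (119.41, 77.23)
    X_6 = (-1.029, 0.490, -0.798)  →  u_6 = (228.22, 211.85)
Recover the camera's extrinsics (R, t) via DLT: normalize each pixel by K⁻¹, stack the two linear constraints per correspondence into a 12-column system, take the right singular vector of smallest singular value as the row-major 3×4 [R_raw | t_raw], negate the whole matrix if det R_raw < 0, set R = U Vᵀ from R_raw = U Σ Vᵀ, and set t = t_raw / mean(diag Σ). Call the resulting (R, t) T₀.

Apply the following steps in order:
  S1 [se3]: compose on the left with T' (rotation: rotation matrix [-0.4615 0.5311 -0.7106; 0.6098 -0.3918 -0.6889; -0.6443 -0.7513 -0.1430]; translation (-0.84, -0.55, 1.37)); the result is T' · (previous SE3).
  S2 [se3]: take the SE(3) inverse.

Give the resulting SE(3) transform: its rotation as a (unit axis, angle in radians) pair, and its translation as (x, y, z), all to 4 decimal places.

source (pnp_recover): camera pose = R=[0.7009 0.5610 -0.4405; 0.1054 0.5293 0.8418; 0.7054 -0.6365 0.3119], t=(-0.4500, 0.4299, 4.0998)
after S1 (compose_se3): R=[-0.7688 0.4745 0.4288; -0.0998 0.5732 -0.8133; -0.6317 -0.6681 -0.3932], t=(-3.3173, -3.8173, 0.7505)
after S2 (invert_se3): R=[-0.7688 -0.0998 -0.6317; 0.4745 0.5732 -0.6681; 0.4288 -0.8133 -0.3932], t=(-2.4572, 4.2634, -1.3873)

rotation (axis_angle) = ((-0.1196, -0.8730, 0.4728), 2.4889), translation = (-2.4572, 4.2634, -1.3873)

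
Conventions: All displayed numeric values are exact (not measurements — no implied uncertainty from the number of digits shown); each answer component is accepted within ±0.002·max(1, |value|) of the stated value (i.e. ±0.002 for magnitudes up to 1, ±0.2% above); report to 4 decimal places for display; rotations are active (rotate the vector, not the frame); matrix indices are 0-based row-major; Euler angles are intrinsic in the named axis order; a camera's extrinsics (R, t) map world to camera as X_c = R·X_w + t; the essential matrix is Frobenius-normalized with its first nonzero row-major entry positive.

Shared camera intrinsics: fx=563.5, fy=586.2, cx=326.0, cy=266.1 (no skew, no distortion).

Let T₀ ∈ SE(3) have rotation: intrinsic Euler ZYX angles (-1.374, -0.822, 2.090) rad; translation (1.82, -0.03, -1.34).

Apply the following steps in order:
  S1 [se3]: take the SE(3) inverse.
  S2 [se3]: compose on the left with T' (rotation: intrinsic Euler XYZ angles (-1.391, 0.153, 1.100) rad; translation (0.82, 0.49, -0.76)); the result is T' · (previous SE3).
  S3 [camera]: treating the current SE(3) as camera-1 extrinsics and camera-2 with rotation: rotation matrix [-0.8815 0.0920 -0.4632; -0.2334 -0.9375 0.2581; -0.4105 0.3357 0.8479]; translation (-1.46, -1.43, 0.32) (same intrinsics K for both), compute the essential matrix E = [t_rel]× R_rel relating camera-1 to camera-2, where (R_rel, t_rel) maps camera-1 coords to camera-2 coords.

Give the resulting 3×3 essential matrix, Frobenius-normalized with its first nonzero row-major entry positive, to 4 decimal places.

after S1 (invert_se3): R=[0.1331 -0.6676 0.7325; -0.6110 0.5267 0.5910; -0.7804 -0.5262 -0.3378], t=(0.7193, 1.9198, 0.9519)
after S2 (compose_se3): R=[0.4789 -0.8434 -0.2437; -0.8779 -0.4596 -0.1346; 0.0015 0.2784 -0.9605], t=(-0.4034, 1.8936, -2.0415)
after S3 (essential): [0.5410 0.1076 0.2640; -0.1418 -0.1765 -0.3798; -0.4322 0.2247 0.4397]

matrix = [0.5410 0.1076 0.2640; -0.1418 -0.1765 -0.3798; -0.4322 0.2247 0.4397]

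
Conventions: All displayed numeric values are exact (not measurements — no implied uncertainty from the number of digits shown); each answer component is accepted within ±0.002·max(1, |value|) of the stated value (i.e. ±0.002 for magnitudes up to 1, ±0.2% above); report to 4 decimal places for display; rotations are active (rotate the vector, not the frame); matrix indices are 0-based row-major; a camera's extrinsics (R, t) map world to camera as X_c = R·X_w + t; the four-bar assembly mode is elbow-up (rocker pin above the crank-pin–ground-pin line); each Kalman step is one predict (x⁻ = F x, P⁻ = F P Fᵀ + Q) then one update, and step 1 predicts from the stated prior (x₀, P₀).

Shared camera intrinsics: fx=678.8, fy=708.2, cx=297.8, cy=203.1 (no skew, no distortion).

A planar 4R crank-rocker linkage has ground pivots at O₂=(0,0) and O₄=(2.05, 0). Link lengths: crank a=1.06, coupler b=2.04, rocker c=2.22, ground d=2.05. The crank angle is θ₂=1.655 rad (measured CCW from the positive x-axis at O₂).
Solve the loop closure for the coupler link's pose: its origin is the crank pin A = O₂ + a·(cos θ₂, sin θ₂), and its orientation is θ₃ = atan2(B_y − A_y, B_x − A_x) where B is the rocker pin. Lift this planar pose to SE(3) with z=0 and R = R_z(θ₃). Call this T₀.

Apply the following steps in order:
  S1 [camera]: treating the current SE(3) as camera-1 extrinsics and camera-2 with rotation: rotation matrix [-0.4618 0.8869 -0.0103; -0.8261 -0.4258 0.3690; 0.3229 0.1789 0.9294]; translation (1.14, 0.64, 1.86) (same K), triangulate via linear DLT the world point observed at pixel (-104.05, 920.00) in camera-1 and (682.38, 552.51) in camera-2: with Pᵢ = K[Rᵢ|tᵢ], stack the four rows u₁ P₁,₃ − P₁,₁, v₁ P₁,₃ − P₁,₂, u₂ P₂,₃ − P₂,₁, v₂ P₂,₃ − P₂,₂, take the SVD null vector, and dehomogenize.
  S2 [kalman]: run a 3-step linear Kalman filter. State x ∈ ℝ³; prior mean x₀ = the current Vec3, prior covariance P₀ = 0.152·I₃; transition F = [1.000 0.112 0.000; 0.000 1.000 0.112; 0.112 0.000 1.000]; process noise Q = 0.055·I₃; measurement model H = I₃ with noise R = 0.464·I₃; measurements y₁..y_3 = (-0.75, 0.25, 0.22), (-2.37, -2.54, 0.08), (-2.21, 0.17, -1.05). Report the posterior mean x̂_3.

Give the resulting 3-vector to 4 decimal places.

result = (-1.5350, -0.4136, -0.1790)

source (fourbar_fk): coupler pose = R=[0.8356 -0.5494 0.0000; 0.5494 0.8356 0.0000; 0.0000 0.0000 1.0000], t=(-0.0892, 1.0562, 0.0000)
after S1 (triangulate): (-0.4486, 0.1578, 0.9302)
after S2 (kf_track): (-1.5350, -0.4136, -0.1790)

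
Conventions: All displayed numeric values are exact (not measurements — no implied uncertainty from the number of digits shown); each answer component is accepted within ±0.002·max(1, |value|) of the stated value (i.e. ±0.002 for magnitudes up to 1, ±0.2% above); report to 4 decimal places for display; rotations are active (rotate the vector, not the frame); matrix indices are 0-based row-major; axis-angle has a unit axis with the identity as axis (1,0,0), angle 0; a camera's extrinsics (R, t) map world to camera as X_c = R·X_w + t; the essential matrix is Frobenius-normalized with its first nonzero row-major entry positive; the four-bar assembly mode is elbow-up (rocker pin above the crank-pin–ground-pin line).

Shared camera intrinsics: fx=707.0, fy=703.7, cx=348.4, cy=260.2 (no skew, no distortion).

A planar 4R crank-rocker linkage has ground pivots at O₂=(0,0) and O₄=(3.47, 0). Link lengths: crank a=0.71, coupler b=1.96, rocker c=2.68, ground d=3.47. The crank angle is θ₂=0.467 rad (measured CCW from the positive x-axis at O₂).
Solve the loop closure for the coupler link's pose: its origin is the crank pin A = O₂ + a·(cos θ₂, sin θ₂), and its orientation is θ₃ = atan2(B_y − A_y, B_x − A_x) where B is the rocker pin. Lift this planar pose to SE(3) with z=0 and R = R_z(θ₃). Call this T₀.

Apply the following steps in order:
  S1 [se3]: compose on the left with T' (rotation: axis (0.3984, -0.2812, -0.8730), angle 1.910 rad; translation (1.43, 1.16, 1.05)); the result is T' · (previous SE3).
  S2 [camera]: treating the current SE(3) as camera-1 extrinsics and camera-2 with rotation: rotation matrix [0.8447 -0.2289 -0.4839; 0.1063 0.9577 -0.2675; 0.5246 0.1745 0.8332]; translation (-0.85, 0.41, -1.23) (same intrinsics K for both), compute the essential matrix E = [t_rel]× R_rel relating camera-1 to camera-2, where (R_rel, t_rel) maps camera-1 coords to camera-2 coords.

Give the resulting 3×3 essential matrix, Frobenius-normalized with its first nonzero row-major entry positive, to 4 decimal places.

source (fourbar_fk): coupler pose = R=[0.5279 -0.8493 0.0000; 0.8493 0.5279 0.0000; 0.0000 0.0000 1.0000], t=(0.6340, 0.3196, 0.0000)
after S1 (compose_se3): R=[0.5085 0.4587 -0.7287; -0.7065 0.7061 -0.0485; 0.4923 0.5395 0.6831], t=(1.5687, 0.4707, 1.1489)
after S2 (essential): [0.4090 0.3853 -0.1615; -0.4121 0.2204 0.3839; -0.0256 -0.5134 -0.1676]

matrix = [0.4090 0.3853 -0.1615; -0.4121 0.2204 0.3839; -0.0256 -0.5134 -0.1676]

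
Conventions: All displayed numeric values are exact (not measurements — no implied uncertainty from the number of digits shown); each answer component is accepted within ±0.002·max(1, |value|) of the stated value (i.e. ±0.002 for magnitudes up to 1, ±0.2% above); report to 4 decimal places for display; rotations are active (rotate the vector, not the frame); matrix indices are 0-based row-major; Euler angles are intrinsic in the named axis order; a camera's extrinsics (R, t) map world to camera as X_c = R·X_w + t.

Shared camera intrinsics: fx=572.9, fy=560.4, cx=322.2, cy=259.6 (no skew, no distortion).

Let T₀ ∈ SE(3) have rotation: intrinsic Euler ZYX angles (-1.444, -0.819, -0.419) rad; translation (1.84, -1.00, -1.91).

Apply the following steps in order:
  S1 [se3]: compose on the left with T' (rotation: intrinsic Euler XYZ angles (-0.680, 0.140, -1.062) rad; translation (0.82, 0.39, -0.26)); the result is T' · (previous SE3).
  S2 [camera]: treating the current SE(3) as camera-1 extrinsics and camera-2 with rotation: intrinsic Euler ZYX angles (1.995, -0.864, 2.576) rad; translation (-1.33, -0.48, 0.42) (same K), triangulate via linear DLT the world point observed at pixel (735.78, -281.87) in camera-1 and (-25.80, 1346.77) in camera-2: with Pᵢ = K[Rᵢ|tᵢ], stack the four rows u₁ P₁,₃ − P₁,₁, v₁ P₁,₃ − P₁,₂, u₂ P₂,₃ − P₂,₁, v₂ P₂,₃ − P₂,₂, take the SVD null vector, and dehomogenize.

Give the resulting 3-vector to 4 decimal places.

result = (1.8910, 0.7939, 1.8832)

after S1 (compose_se3): R=[-0.4423 0.2614 0.8579; 0.1878 -0.9084 0.3736; 0.8770 0.3263 0.3527], t=(0.5762, -2.4295, -0.4164)
after S2 (triangulate): (1.8910, 0.7939, 1.8832)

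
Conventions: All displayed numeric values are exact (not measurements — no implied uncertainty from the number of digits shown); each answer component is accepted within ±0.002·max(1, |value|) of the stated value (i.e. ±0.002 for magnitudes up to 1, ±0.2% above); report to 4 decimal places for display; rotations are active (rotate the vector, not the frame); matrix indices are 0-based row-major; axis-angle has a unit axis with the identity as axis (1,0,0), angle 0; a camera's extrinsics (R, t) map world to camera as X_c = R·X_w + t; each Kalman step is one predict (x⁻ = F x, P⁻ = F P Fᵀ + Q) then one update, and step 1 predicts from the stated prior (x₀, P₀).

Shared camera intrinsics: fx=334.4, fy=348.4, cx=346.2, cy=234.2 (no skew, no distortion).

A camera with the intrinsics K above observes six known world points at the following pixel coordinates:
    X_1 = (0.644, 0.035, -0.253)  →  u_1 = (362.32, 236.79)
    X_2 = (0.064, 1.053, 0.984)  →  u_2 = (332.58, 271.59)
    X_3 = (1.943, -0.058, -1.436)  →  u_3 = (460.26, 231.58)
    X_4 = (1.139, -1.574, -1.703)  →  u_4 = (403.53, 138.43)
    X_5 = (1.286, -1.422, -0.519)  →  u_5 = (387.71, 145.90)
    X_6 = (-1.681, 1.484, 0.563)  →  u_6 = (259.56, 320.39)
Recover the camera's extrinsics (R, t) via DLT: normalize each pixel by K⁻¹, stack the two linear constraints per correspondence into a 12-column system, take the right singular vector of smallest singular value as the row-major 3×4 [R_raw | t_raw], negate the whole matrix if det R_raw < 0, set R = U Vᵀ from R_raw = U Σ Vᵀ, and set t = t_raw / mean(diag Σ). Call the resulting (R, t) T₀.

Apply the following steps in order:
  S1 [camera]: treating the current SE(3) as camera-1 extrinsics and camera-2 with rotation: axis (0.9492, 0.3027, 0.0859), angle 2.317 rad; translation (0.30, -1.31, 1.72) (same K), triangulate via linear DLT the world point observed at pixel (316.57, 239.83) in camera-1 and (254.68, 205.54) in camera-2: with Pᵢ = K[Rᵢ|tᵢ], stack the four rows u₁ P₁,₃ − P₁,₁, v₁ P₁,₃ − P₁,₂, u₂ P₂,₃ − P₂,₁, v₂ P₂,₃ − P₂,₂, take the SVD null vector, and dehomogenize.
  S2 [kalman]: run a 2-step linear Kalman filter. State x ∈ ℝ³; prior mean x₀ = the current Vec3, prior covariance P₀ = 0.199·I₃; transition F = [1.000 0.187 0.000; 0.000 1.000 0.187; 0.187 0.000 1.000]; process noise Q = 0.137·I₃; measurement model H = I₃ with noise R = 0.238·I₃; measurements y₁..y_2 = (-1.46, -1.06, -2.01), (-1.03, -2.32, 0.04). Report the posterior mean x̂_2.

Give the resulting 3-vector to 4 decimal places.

result = (-1.0763, -1.8048, -0.9382)

source (pnp_recover): camera pose = R=[0.9622 0.1917 -0.1932; -0.2393 0.9341 -0.2649; 0.1297 0.3011 0.9447], t=(-0.3799, 0.1000, 6.2703)
after S1 (triangulate): (-0.2340, -0.5097, -1.4939)
after S2 (kf_track): (-1.0763, -1.8048, -0.9382)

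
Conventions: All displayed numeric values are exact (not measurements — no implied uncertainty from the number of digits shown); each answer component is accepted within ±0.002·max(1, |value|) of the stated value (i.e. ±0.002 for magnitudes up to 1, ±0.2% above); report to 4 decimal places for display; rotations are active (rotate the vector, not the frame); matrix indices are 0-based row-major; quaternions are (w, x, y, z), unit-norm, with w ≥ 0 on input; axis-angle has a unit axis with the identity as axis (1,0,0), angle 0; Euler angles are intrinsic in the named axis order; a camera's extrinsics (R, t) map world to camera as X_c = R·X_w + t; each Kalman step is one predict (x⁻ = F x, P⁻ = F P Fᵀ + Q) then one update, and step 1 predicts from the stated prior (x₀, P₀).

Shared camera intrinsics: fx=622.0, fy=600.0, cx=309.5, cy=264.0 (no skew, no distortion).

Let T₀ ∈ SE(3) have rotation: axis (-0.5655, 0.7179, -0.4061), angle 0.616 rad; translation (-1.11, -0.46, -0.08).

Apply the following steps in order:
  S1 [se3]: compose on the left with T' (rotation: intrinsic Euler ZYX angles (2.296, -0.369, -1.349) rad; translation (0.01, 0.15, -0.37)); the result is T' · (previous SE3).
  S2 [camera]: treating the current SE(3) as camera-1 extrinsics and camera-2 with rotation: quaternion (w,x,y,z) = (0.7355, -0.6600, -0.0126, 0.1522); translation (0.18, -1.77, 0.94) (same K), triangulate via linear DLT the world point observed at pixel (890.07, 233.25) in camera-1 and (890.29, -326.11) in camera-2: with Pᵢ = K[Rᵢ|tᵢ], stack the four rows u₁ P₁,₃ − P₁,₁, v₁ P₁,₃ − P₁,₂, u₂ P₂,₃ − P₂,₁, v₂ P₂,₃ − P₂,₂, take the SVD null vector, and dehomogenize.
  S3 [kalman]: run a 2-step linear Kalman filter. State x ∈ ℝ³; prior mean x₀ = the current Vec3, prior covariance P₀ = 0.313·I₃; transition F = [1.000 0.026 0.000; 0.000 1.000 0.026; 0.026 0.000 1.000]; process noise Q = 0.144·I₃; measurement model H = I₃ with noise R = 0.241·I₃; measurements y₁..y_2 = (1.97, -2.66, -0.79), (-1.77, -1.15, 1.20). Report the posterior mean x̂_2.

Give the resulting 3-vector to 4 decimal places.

result = (-0.2400, -1.5977, 0.4217)

after S1 (compose_se3): R=[-0.1658 -0.2039 -0.9648; 0.8376 0.4873 -0.2469; 0.5205 -0.8491 0.0900], t=(0.9340, -0.6223, -0.3682)
after S2 (triangulate): (1.2607, -1.1148, -0.1908)
after S3 (kf_track): (-0.2400, -1.5977, 0.4217)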